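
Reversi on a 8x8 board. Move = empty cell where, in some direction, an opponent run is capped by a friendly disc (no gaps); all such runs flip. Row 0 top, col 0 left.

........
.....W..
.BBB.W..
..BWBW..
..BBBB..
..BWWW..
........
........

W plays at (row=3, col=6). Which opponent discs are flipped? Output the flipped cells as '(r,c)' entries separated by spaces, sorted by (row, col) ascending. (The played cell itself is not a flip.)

Answer: (4,5)

Derivation:
Dir NW: first cell 'W' (not opp) -> no flip
Dir N: first cell '.' (not opp) -> no flip
Dir NE: first cell '.' (not opp) -> no flip
Dir W: first cell 'W' (not opp) -> no flip
Dir E: first cell '.' (not opp) -> no flip
Dir SW: opp run (4,5) capped by W -> flip
Dir S: first cell '.' (not opp) -> no flip
Dir SE: first cell '.' (not opp) -> no flip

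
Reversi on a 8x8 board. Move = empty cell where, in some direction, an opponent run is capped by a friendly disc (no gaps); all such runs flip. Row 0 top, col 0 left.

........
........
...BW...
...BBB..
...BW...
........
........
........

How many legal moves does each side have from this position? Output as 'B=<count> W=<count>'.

-- B to move --
(1,3): flips 1 -> legal
(1,4): flips 1 -> legal
(1,5): flips 1 -> legal
(2,5): flips 1 -> legal
(4,5): flips 1 -> legal
(5,3): flips 1 -> legal
(5,4): flips 1 -> legal
(5,5): flips 1 -> legal
B mobility = 8
-- W to move --
(1,2): no bracket -> illegal
(1,3): no bracket -> illegal
(1,4): no bracket -> illegal
(2,2): flips 2 -> legal
(2,5): no bracket -> illegal
(2,6): flips 1 -> legal
(3,2): no bracket -> illegal
(3,6): no bracket -> illegal
(4,2): flips 2 -> legal
(4,5): no bracket -> illegal
(4,6): flips 1 -> legal
(5,2): no bracket -> illegal
(5,3): no bracket -> illegal
(5,4): no bracket -> illegal
W mobility = 4

Answer: B=8 W=4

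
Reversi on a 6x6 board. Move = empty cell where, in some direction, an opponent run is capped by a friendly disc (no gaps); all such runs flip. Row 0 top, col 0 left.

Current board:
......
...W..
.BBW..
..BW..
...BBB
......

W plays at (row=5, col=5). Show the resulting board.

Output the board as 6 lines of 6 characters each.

Place W at (5,5); scan 8 dirs for brackets.
Dir NW: opp run (4,4) capped by W -> flip
Dir N: opp run (4,5), next='.' -> no flip
Dir NE: edge -> no flip
Dir W: first cell '.' (not opp) -> no flip
Dir E: edge -> no flip
Dir SW: edge -> no flip
Dir S: edge -> no flip
Dir SE: edge -> no flip
All flips: (4,4)

Answer: ......
...W..
.BBW..
..BW..
...BWB
.....W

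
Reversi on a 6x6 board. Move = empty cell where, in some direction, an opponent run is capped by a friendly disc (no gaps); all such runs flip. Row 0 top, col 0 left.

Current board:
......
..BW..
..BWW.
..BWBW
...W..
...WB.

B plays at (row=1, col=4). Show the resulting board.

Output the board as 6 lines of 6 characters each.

Place B at (1,4); scan 8 dirs for brackets.
Dir NW: first cell '.' (not opp) -> no flip
Dir N: first cell '.' (not opp) -> no flip
Dir NE: first cell '.' (not opp) -> no flip
Dir W: opp run (1,3) capped by B -> flip
Dir E: first cell '.' (not opp) -> no flip
Dir SW: opp run (2,3) capped by B -> flip
Dir S: opp run (2,4) capped by B -> flip
Dir SE: first cell '.' (not opp) -> no flip
All flips: (1,3) (2,3) (2,4)

Answer: ......
..BBB.
..BBB.
..BWBW
...W..
...WB.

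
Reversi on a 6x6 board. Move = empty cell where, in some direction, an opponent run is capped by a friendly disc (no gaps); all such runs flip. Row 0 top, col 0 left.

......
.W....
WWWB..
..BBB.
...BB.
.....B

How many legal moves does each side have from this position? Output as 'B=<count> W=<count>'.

Answer: B=3 W=3

Derivation:
-- B to move --
(0,0): flips 2 -> legal
(0,1): no bracket -> illegal
(0,2): no bracket -> illegal
(1,0): flips 1 -> legal
(1,2): flips 1 -> legal
(1,3): no bracket -> illegal
(3,0): no bracket -> illegal
(3,1): no bracket -> illegal
B mobility = 3
-- W to move --
(1,2): no bracket -> illegal
(1,3): no bracket -> illegal
(1,4): no bracket -> illegal
(2,4): flips 1 -> legal
(2,5): no bracket -> illegal
(3,1): no bracket -> illegal
(3,5): no bracket -> illegal
(4,1): no bracket -> illegal
(4,2): flips 1 -> legal
(4,5): no bracket -> illegal
(5,2): no bracket -> illegal
(5,3): no bracket -> illegal
(5,4): flips 2 -> legal
W mobility = 3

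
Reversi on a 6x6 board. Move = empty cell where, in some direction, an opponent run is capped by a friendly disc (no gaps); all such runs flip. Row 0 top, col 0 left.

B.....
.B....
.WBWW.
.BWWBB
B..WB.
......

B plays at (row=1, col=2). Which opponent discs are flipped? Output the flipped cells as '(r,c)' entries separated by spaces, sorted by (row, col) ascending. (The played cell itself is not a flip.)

Dir NW: first cell '.' (not opp) -> no flip
Dir N: first cell '.' (not opp) -> no flip
Dir NE: first cell '.' (not opp) -> no flip
Dir W: first cell 'B' (not opp) -> no flip
Dir E: first cell '.' (not opp) -> no flip
Dir SW: opp run (2,1), next='.' -> no flip
Dir S: first cell 'B' (not opp) -> no flip
Dir SE: opp run (2,3) capped by B -> flip

Answer: (2,3)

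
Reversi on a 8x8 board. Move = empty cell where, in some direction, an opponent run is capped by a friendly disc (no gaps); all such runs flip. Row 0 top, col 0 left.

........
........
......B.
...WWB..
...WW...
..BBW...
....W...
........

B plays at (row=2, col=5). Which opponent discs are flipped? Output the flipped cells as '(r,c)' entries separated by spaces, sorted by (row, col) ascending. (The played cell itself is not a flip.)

Answer: (3,4) (4,3)

Derivation:
Dir NW: first cell '.' (not opp) -> no flip
Dir N: first cell '.' (not opp) -> no flip
Dir NE: first cell '.' (not opp) -> no flip
Dir W: first cell '.' (not opp) -> no flip
Dir E: first cell 'B' (not opp) -> no flip
Dir SW: opp run (3,4) (4,3) capped by B -> flip
Dir S: first cell 'B' (not opp) -> no flip
Dir SE: first cell '.' (not opp) -> no flip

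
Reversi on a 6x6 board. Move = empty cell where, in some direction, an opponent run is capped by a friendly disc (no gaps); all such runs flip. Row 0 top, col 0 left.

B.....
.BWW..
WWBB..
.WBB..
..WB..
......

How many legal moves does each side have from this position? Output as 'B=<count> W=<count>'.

Answer: B=11 W=8

Derivation:
-- B to move --
(0,1): flips 1 -> legal
(0,2): flips 1 -> legal
(0,3): flips 1 -> legal
(0,4): flips 1 -> legal
(1,0): flips 1 -> legal
(1,4): flips 2 -> legal
(2,4): no bracket -> illegal
(3,0): flips 1 -> legal
(4,0): flips 1 -> legal
(4,1): flips 3 -> legal
(5,1): flips 1 -> legal
(5,2): flips 1 -> legal
(5,3): no bracket -> illegal
B mobility = 11
-- W to move --
(0,1): flips 1 -> legal
(0,2): flips 1 -> legal
(1,0): flips 1 -> legal
(1,4): no bracket -> illegal
(2,4): flips 3 -> legal
(3,4): flips 3 -> legal
(4,1): no bracket -> illegal
(4,4): flips 1 -> legal
(5,2): no bracket -> illegal
(5,3): flips 3 -> legal
(5,4): flips 2 -> legal
W mobility = 8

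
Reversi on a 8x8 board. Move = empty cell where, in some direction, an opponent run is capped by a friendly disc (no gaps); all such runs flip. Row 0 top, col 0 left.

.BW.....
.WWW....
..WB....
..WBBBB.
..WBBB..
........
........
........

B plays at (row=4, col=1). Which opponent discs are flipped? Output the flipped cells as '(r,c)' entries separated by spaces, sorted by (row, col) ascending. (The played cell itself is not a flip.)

Answer: (3,2) (4,2)

Derivation:
Dir NW: first cell '.' (not opp) -> no flip
Dir N: first cell '.' (not opp) -> no flip
Dir NE: opp run (3,2) capped by B -> flip
Dir W: first cell '.' (not opp) -> no flip
Dir E: opp run (4,2) capped by B -> flip
Dir SW: first cell '.' (not opp) -> no flip
Dir S: first cell '.' (not opp) -> no flip
Dir SE: first cell '.' (not opp) -> no flip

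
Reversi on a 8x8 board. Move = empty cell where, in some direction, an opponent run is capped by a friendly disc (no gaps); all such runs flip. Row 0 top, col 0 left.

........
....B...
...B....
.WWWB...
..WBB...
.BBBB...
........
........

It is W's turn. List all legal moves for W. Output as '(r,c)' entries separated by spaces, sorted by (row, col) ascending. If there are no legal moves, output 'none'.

Answer: (0,5) (1,3) (3,5) (4,5) (5,5) (6,0) (6,2) (6,3) (6,4) (6,5)

Derivation:
(0,3): no bracket -> illegal
(0,4): no bracket -> illegal
(0,5): flips 2 -> legal
(1,2): no bracket -> illegal
(1,3): flips 1 -> legal
(1,5): no bracket -> illegal
(2,2): no bracket -> illegal
(2,4): no bracket -> illegal
(2,5): no bracket -> illegal
(3,5): flips 1 -> legal
(4,0): no bracket -> illegal
(4,1): no bracket -> illegal
(4,5): flips 2 -> legal
(5,0): no bracket -> illegal
(5,5): flips 1 -> legal
(6,0): flips 1 -> legal
(6,1): no bracket -> illegal
(6,2): flips 1 -> legal
(6,3): flips 2 -> legal
(6,4): flips 1 -> legal
(6,5): flips 2 -> legal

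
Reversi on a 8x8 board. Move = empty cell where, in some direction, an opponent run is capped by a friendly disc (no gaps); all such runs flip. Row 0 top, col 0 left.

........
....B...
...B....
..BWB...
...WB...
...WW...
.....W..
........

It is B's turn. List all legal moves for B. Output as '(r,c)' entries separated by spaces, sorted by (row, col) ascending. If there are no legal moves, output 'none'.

Answer: (2,2) (4,2) (5,2) (6,2) (6,3) (6,4) (7,6)

Derivation:
(2,2): flips 1 -> legal
(2,4): no bracket -> illegal
(4,2): flips 1 -> legal
(4,5): no bracket -> illegal
(5,2): flips 1 -> legal
(5,5): no bracket -> illegal
(5,6): no bracket -> illegal
(6,2): flips 1 -> legal
(6,3): flips 3 -> legal
(6,4): flips 1 -> legal
(6,6): no bracket -> illegal
(7,4): no bracket -> illegal
(7,5): no bracket -> illegal
(7,6): flips 3 -> legal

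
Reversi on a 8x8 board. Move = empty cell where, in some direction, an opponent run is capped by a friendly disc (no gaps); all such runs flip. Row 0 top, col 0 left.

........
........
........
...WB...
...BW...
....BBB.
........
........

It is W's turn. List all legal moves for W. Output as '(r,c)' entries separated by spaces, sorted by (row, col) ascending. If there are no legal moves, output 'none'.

Answer: (2,4) (3,5) (4,2) (5,3) (6,4) (6,6)

Derivation:
(2,3): no bracket -> illegal
(2,4): flips 1 -> legal
(2,5): no bracket -> illegal
(3,2): no bracket -> illegal
(3,5): flips 1 -> legal
(4,2): flips 1 -> legal
(4,5): no bracket -> illegal
(4,6): no bracket -> illegal
(4,7): no bracket -> illegal
(5,2): no bracket -> illegal
(5,3): flips 1 -> legal
(5,7): no bracket -> illegal
(6,3): no bracket -> illegal
(6,4): flips 1 -> legal
(6,5): no bracket -> illegal
(6,6): flips 1 -> legal
(6,7): no bracket -> illegal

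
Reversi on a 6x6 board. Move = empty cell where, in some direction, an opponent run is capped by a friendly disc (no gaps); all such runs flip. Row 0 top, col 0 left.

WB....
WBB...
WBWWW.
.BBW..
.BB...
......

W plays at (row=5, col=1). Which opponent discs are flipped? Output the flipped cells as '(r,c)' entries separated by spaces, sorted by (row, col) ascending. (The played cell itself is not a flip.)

Dir NW: first cell '.' (not opp) -> no flip
Dir N: opp run (4,1) (3,1) (2,1) (1,1) (0,1), next=edge -> no flip
Dir NE: opp run (4,2) capped by W -> flip
Dir W: first cell '.' (not opp) -> no flip
Dir E: first cell '.' (not opp) -> no flip
Dir SW: edge -> no flip
Dir S: edge -> no flip
Dir SE: edge -> no flip

Answer: (4,2)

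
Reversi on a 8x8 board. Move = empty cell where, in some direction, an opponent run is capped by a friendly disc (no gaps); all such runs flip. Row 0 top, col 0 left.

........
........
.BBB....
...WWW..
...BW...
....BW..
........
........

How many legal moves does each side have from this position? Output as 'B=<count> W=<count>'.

Answer: B=5 W=7

Derivation:
-- B to move --
(2,4): flips 2 -> legal
(2,5): flips 1 -> legal
(2,6): no bracket -> illegal
(3,2): no bracket -> illegal
(3,6): no bracket -> illegal
(4,2): no bracket -> illegal
(4,5): flips 2 -> legal
(4,6): no bracket -> illegal
(5,3): no bracket -> illegal
(5,6): flips 1 -> legal
(6,4): no bracket -> illegal
(6,5): no bracket -> illegal
(6,6): flips 3 -> legal
B mobility = 5
-- W to move --
(1,0): no bracket -> illegal
(1,1): flips 1 -> legal
(1,2): flips 1 -> legal
(1,3): flips 1 -> legal
(1,4): no bracket -> illegal
(2,0): no bracket -> illegal
(2,4): no bracket -> illegal
(3,0): no bracket -> illegal
(3,1): no bracket -> illegal
(3,2): no bracket -> illegal
(4,2): flips 1 -> legal
(4,5): no bracket -> illegal
(5,2): flips 1 -> legal
(5,3): flips 2 -> legal
(6,3): no bracket -> illegal
(6,4): flips 1 -> legal
(6,5): no bracket -> illegal
W mobility = 7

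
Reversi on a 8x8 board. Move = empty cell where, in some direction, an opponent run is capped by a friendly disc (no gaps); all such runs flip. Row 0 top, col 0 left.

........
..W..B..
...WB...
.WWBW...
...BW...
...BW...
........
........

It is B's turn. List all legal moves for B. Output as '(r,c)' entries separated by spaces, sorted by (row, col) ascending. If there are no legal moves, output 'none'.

Answer: (1,3) (2,1) (2,2) (2,5) (3,0) (3,5) (4,5) (5,5) (6,4) (6,5)

Derivation:
(0,1): no bracket -> illegal
(0,2): no bracket -> illegal
(0,3): no bracket -> illegal
(1,1): no bracket -> illegal
(1,3): flips 1 -> legal
(1,4): no bracket -> illegal
(2,0): no bracket -> illegal
(2,1): flips 1 -> legal
(2,2): flips 1 -> legal
(2,5): flips 1 -> legal
(3,0): flips 2 -> legal
(3,5): flips 2 -> legal
(4,0): no bracket -> illegal
(4,1): no bracket -> illegal
(4,2): no bracket -> illegal
(4,5): flips 1 -> legal
(5,5): flips 2 -> legal
(6,3): no bracket -> illegal
(6,4): flips 3 -> legal
(6,5): flips 1 -> legal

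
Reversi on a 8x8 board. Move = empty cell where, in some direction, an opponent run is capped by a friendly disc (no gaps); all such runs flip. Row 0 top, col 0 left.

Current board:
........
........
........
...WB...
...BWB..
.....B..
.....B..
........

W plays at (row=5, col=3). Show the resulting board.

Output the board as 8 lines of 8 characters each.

Place W at (5,3); scan 8 dirs for brackets.
Dir NW: first cell '.' (not opp) -> no flip
Dir N: opp run (4,3) capped by W -> flip
Dir NE: first cell 'W' (not opp) -> no flip
Dir W: first cell '.' (not opp) -> no flip
Dir E: first cell '.' (not opp) -> no flip
Dir SW: first cell '.' (not opp) -> no flip
Dir S: first cell '.' (not opp) -> no flip
Dir SE: first cell '.' (not opp) -> no flip
All flips: (4,3)

Answer: ........
........
........
...WB...
...WWB..
...W.B..
.....B..
........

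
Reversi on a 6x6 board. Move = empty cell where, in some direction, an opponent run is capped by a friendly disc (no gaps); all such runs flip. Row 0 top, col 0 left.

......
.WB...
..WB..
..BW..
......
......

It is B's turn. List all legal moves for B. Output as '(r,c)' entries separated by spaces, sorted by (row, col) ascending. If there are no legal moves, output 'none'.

Answer: (1,0) (2,1) (3,4) (4,3)

Derivation:
(0,0): no bracket -> illegal
(0,1): no bracket -> illegal
(0,2): no bracket -> illegal
(1,0): flips 1 -> legal
(1,3): no bracket -> illegal
(2,0): no bracket -> illegal
(2,1): flips 1 -> legal
(2,4): no bracket -> illegal
(3,1): no bracket -> illegal
(3,4): flips 1 -> legal
(4,2): no bracket -> illegal
(4,3): flips 1 -> legal
(4,4): no bracket -> illegal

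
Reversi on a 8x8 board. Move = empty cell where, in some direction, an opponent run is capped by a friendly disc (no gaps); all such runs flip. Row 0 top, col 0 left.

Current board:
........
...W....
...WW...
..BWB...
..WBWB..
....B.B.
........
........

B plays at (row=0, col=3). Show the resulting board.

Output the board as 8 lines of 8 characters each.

Place B at (0,3); scan 8 dirs for brackets.
Dir NW: edge -> no flip
Dir N: edge -> no flip
Dir NE: edge -> no flip
Dir W: first cell '.' (not opp) -> no flip
Dir E: first cell '.' (not opp) -> no flip
Dir SW: first cell '.' (not opp) -> no flip
Dir S: opp run (1,3) (2,3) (3,3) capped by B -> flip
Dir SE: first cell '.' (not opp) -> no flip
All flips: (1,3) (2,3) (3,3)

Answer: ...B....
...B....
...BW...
..BBB...
..WBWB..
....B.B.
........
........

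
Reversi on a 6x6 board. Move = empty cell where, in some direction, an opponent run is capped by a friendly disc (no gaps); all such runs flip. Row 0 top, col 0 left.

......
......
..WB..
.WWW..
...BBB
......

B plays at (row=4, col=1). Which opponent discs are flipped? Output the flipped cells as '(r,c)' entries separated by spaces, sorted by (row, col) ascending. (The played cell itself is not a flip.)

Dir NW: first cell '.' (not opp) -> no flip
Dir N: opp run (3,1), next='.' -> no flip
Dir NE: opp run (3,2) capped by B -> flip
Dir W: first cell '.' (not opp) -> no flip
Dir E: first cell '.' (not opp) -> no flip
Dir SW: first cell '.' (not opp) -> no flip
Dir S: first cell '.' (not opp) -> no flip
Dir SE: first cell '.' (not opp) -> no flip

Answer: (3,2)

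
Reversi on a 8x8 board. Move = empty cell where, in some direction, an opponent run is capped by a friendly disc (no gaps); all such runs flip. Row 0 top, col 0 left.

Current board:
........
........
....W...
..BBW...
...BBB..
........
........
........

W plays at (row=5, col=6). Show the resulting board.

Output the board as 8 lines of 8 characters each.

Place W at (5,6); scan 8 dirs for brackets.
Dir NW: opp run (4,5) capped by W -> flip
Dir N: first cell '.' (not opp) -> no flip
Dir NE: first cell '.' (not opp) -> no flip
Dir W: first cell '.' (not opp) -> no flip
Dir E: first cell '.' (not opp) -> no flip
Dir SW: first cell '.' (not opp) -> no flip
Dir S: first cell '.' (not opp) -> no flip
Dir SE: first cell '.' (not opp) -> no flip
All flips: (4,5)

Answer: ........
........
....W...
..BBW...
...BBW..
......W.
........
........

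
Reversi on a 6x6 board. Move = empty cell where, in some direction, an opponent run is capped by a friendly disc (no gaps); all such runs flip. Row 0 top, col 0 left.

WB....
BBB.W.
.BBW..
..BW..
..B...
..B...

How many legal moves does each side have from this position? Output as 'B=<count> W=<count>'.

Answer: B=4 W=5

Derivation:
-- B to move --
(0,3): no bracket -> illegal
(0,4): no bracket -> illegal
(0,5): flips 2 -> legal
(1,3): no bracket -> illegal
(1,5): no bracket -> illegal
(2,4): flips 2 -> legal
(2,5): no bracket -> illegal
(3,4): flips 2 -> legal
(4,3): no bracket -> illegal
(4,4): flips 1 -> legal
B mobility = 4
-- W to move --
(0,2): flips 1 -> legal
(0,3): no bracket -> illegal
(1,3): no bracket -> illegal
(2,0): flips 3 -> legal
(3,0): no bracket -> illegal
(3,1): flips 1 -> legal
(4,1): flips 1 -> legal
(4,3): no bracket -> illegal
(5,1): flips 1 -> legal
(5,3): no bracket -> illegal
W mobility = 5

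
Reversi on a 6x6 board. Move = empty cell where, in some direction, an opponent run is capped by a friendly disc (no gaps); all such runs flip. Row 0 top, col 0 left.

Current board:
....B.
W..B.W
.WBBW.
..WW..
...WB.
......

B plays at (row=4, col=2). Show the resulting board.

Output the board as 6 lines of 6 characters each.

Answer: ....B.
W..B.W
.WBBW.
..BW..
..BBB.
......

Derivation:
Place B at (4,2); scan 8 dirs for brackets.
Dir NW: first cell '.' (not opp) -> no flip
Dir N: opp run (3,2) capped by B -> flip
Dir NE: opp run (3,3) (2,4) (1,5), next=edge -> no flip
Dir W: first cell '.' (not opp) -> no flip
Dir E: opp run (4,3) capped by B -> flip
Dir SW: first cell '.' (not opp) -> no flip
Dir S: first cell '.' (not opp) -> no flip
Dir SE: first cell '.' (not opp) -> no flip
All flips: (3,2) (4,3)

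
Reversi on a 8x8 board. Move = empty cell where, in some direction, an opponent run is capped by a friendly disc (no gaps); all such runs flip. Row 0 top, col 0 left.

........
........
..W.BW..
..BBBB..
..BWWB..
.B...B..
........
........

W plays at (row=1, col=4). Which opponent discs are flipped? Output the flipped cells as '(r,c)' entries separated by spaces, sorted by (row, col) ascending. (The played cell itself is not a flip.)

Dir NW: first cell '.' (not opp) -> no flip
Dir N: first cell '.' (not opp) -> no flip
Dir NE: first cell '.' (not opp) -> no flip
Dir W: first cell '.' (not opp) -> no flip
Dir E: first cell '.' (not opp) -> no flip
Dir SW: first cell '.' (not opp) -> no flip
Dir S: opp run (2,4) (3,4) capped by W -> flip
Dir SE: first cell 'W' (not opp) -> no flip

Answer: (2,4) (3,4)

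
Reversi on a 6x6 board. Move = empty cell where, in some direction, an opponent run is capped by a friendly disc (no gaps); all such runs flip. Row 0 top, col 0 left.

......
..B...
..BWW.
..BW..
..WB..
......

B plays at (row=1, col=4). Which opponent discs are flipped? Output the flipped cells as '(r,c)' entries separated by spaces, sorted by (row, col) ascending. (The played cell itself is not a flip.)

Answer: (2,3)

Derivation:
Dir NW: first cell '.' (not opp) -> no flip
Dir N: first cell '.' (not opp) -> no flip
Dir NE: first cell '.' (not opp) -> no flip
Dir W: first cell '.' (not opp) -> no flip
Dir E: first cell '.' (not opp) -> no flip
Dir SW: opp run (2,3) capped by B -> flip
Dir S: opp run (2,4), next='.' -> no flip
Dir SE: first cell '.' (not opp) -> no flip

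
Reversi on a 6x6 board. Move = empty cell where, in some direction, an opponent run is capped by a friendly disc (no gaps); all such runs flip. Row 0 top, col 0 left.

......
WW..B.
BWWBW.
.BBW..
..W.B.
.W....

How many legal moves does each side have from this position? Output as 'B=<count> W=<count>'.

-- B to move --
(0,0): flips 4 -> legal
(0,1): flips 2 -> legal
(0,2): flips 1 -> legal
(1,2): flips 1 -> legal
(1,3): flips 1 -> legal
(1,5): no bracket -> illegal
(2,5): flips 1 -> legal
(3,0): no bracket -> illegal
(3,4): flips 2 -> legal
(3,5): no bracket -> illegal
(4,0): no bracket -> illegal
(4,1): no bracket -> illegal
(4,3): flips 1 -> legal
(5,0): no bracket -> illegal
(5,2): flips 1 -> legal
(5,3): flips 1 -> legal
B mobility = 10
-- W to move --
(0,3): no bracket -> illegal
(0,4): flips 1 -> legal
(0,5): no bracket -> illegal
(1,2): no bracket -> illegal
(1,3): flips 1 -> legal
(1,5): no bracket -> illegal
(2,5): no bracket -> illegal
(3,0): flips 3 -> legal
(3,4): no bracket -> illegal
(3,5): no bracket -> illegal
(4,0): flips 1 -> legal
(4,1): flips 1 -> legal
(4,3): flips 1 -> legal
(4,5): no bracket -> illegal
(5,3): no bracket -> illegal
(5,4): no bracket -> illegal
(5,5): flips 1 -> legal
W mobility = 7

Answer: B=10 W=7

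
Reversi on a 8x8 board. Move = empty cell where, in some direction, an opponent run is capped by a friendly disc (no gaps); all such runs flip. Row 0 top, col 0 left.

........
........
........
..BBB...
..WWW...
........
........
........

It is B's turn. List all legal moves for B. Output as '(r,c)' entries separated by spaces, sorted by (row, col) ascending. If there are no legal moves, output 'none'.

(3,1): no bracket -> illegal
(3,5): no bracket -> illegal
(4,1): no bracket -> illegal
(4,5): no bracket -> illegal
(5,1): flips 1 -> legal
(5,2): flips 2 -> legal
(5,3): flips 1 -> legal
(5,4): flips 2 -> legal
(5,5): flips 1 -> legal

Answer: (5,1) (5,2) (5,3) (5,4) (5,5)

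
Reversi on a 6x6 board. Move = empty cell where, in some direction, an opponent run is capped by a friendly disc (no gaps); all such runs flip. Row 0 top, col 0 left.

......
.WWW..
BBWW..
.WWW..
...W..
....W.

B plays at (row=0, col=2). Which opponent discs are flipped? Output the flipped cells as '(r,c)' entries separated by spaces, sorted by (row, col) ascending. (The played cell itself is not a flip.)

Answer: (1,1)

Derivation:
Dir NW: edge -> no flip
Dir N: edge -> no flip
Dir NE: edge -> no flip
Dir W: first cell '.' (not opp) -> no flip
Dir E: first cell '.' (not opp) -> no flip
Dir SW: opp run (1,1) capped by B -> flip
Dir S: opp run (1,2) (2,2) (3,2), next='.' -> no flip
Dir SE: opp run (1,3), next='.' -> no flip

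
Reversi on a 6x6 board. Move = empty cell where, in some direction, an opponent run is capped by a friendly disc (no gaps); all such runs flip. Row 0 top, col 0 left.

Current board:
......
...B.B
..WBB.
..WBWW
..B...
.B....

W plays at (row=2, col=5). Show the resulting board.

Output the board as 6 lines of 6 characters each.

Answer: ......
...B.B
..WWWW
..WBWW
..B...
.B....

Derivation:
Place W at (2,5); scan 8 dirs for brackets.
Dir NW: first cell '.' (not opp) -> no flip
Dir N: opp run (1,5), next='.' -> no flip
Dir NE: edge -> no flip
Dir W: opp run (2,4) (2,3) capped by W -> flip
Dir E: edge -> no flip
Dir SW: first cell 'W' (not opp) -> no flip
Dir S: first cell 'W' (not opp) -> no flip
Dir SE: edge -> no flip
All flips: (2,3) (2,4)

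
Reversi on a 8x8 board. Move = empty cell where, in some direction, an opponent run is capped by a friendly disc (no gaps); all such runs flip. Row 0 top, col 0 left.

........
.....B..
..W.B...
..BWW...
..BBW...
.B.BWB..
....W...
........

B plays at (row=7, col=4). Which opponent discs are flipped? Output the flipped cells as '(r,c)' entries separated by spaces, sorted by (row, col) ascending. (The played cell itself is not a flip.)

Dir NW: first cell '.' (not opp) -> no flip
Dir N: opp run (6,4) (5,4) (4,4) (3,4) capped by B -> flip
Dir NE: first cell '.' (not opp) -> no flip
Dir W: first cell '.' (not opp) -> no flip
Dir E: first cell '.' (not opp) -> no flip
Dir SW: edge -> no flip
Dir S: edge -> no flip
Dir SE: edge -> no flip

Answer: (3,4) (4,4) (5,4) (6,4)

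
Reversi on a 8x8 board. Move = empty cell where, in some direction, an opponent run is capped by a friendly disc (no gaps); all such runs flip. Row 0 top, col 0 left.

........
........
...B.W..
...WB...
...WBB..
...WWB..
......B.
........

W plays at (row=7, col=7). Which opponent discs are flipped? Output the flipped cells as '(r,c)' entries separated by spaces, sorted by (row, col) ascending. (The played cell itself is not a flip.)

Dir NW: opp run (6,6) (5,5) (4,4) capped by W -> flip
Dir N: first cell '.' (not opp) -> no flip
Dir NE: edge -> no flip
Dir W: first cell '.' (not opp) -> no flip
Dir E: edge -> no flip
Dir SW: edge -> no flip
Dir S: edge -> no flip
Dir SE: edge -> no flip

Answer: (4,4) (5,5) (6,6)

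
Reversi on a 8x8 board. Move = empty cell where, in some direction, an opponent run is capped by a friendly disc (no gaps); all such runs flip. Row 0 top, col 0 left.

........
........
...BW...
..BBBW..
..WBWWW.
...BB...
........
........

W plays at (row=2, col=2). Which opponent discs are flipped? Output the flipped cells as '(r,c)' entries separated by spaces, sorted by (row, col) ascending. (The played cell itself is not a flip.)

Answer: (2,3) (3,2) (3,3)

Derivation:
Dir NW: first cell '.' (not opp) -> no flip
Dir N: first cell '.' (not opp) -> no flip
Dir NE: first cell '.' (not opp) -> no flip
Dir W: first cell '.' (not opp) -> no flip
Dir E: opp run (2,3) capped by W -> flip
Dir SW: first cell '.' (not opp) -> no flip
Dir S: opp run (3,2) capped by W -> flip
Dir SE: opp run (3,3) capped by W -> flip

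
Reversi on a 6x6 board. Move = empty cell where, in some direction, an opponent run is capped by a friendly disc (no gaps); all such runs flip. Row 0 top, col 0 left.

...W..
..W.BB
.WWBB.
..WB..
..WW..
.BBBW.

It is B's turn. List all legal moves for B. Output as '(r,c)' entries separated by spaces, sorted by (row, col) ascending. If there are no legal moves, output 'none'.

Answer: (0,1) (0,2) (1,1) (2,0) (3,1) (3,4) (4,1) (5,5)

Derivation:
(0,1): flips 1 -> legal
(0,2): flips 4 -> legal
(0,4): no bracket -> illegal
(1,0): no bracket -> illegal
(1,1): flips 1 -> legal
(1,3): no bracket -> illegal
(2,0): flips 2 -> legal
(3,0): no bracket -> illegal
(3,1): flips 2 -> legal
(3,4): flips 1 -> legal
(4,1): flips 1 -> legal
(4,4): no bracket -> illegal
(4,5): no bracket -> illegal
(5,5): flips 1 -> legal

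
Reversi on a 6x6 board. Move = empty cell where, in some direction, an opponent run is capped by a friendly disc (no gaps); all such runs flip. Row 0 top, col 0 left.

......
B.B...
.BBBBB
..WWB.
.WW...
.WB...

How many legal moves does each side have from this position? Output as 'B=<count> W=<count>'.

Answer: B=5 W=7

Derivation:
-- B to move --
(3,0): flips 1 -> legal
(3,1): flips 2 -> legal
(4,0): no bracket -> illegal
(4,3): flips 2 -> legal
(4,4): flips 1 -> legal
(5,0): flips 3 -> legal
(5,3): no bracket -> illegal
B mobility = 5
-- W to move --
(0,0): no bracket -> illegal
(0,1): no bracket -> illegal
(0,2): flips 2 -> legal
(0,3): no bracket -> illegal
(1,1): flips 1 -> legal
(1,3): flips 1 -> legal
(1,4): flips 1 -> legal
(1,5): flips 1 -> legal
(2,0): no bracket -> illegal
(3,0): no bracket -> illegal
(3,1): no bracket -> illegal
(3,5): flips 1 -> legal
(4,3): no bracket -> illegal
(4,4): no bracket -> illegal
(4,5): no bracket -> illegal
(5,3): flips 1 -> legal
W mobility = 7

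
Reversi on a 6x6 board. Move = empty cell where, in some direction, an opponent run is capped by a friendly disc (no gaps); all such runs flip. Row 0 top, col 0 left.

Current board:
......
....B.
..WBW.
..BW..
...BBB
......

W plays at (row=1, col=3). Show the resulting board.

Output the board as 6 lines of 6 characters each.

Answer: ......
...WB.
..WWW.
..BW..
...BBB
......

Derivation:
Place W at (1,3); scan 8 dirs for brackets.
Dir NW: first cell '.' (not opp) -> no flip
Dir N: first cell '.' (not opp) -> no flip
Dir NE: first cell '.' (not opp) -> no flip
Dir W: first cell '.' (not opp) -> no flip
Dir E: opp run (1,4), next='.' -> no flip
Dir SW: first cell 'W' (not opp) -> no flip
Dir S: opp run (2,3) capped by W -> flip
Dir SE: first cell 'W' (not opp) -> no flip
All flips: (2,3)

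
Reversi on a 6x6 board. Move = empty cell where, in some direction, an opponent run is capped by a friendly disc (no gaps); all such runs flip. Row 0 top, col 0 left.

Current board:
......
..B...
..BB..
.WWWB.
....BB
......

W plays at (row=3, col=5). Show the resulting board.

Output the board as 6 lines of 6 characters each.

Answer: ......
..B...
..BB..
.WWWWW
....BB
......

Derivation:
Place W at (3,5); scan 8 dirs for brackets.
Dir NW: first cell '.' (not opp) -> no flip
Dir N: first cell '.' (not opp) -> no flip
Dir NE: edge -> no flip
Dir W: opp run (3,4) capped by W -> flip
Dir E: edge -> no flip
Dir SW: opp run (4,4), next='.' -> no flip
Dir S: opp run (4,5), next='.' -> no flip
Dir SE: edge -> no flip
All flips: (3,4)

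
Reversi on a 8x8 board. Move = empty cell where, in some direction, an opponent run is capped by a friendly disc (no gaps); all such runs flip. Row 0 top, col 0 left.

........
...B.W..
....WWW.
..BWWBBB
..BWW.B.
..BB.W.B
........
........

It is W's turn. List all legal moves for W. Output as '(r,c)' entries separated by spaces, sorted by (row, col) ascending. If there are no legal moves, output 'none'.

(0,2): flips 1 -> legal
(0,3): no bracket -> illegal
(0,4): no bracket -> illegal
(1,2): no bracket -> illegal
(1,4): no bracket -> illegal
(2,1): flips 1 -> legal
(2,2): no bracket -> illegal
(2,3): no bracket -> illegal
(2,7): no bracket -> illegal
(3,1): flips 1 -> legal
(4,1): flips 1 -> legal
(4,5): flips 1 -> legal
(4,7): flips 1 -> legal
(5,1): flips 1 -> legal
(5,4): no bracket -> illegal
(5,6): flips 2 -> legal
(6,1): flips 1 -> legal
(6,2): flips 1 -> legal
(6,3): flips 1 -> legal
(6,4): no bracket -> illegal
(6,6): no bracket -> illegal
(6,7): no bracket -> illegal

Answer: (0,2) (2,1) (3,1) (4,1) (4,5) (4,7) (5,1) (5,6) (6,1) (6,2) (6,3)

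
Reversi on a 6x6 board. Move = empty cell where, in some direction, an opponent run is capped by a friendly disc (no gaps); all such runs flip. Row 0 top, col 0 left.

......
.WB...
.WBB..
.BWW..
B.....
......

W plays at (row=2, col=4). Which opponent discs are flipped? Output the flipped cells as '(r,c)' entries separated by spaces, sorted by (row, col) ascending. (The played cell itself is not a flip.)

Answer: (2,2) (2,3)

Derivation:
Dir NW: first cell '.' (not opp) -> no flip
Dir N: first cell '.' (not opp) -> no flip
Dir NE: first cell '.' (not opp) -> no flip
Dir W: opp run (2,3) (2,2) capped by W -> flip
Dir E: first cell '.' (not opp) -> no flip
Dir SW: first cell 'W' (not opp) -> no flip
Dir S: first cell '.' (not opp) -> no flip
Dir SE: first cell '.' (not opp) -> no flip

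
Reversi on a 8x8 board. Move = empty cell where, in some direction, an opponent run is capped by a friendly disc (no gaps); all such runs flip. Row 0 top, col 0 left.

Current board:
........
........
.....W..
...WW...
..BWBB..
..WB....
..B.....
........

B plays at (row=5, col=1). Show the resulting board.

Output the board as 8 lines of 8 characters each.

Answer: ........
........
.....W..
...WW...
..BWBB..
.BBB....
..B.....
........

Derivation:
Place B at (5,1); scan 8 dirs for brackets.
Dir NW: first cell '.' (not opp) -> no flip
Dir N: first cell '.' (not opp) -> no flip
Dir NE: first cell 'B' (not opp) -> no flip
Dir W: first cell '.' (not opp) -> no flip
Dir E: opp run (5,2) capped by B -> flip
Dir SW: first cell '.' (not opp) -> no flip
Dir S: first cell '.' (not opp) -> no flip
Dir SE: first cell 'B' (not opp) -> no flip
All flips: (5,2)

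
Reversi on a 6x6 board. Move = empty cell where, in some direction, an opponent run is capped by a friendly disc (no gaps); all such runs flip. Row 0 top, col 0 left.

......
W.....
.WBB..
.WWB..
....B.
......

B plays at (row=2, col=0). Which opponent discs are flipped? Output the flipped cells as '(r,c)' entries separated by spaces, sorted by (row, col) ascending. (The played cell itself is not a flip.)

Answer: (2,1)

Derivation:
Dir NW: edge -> no flip
Dir N: opp run (1,0), next='.' -> no flip
Dir NE: first cell '.' (not opp) -> no flip
Dir W: edge -> no flip
Dir E: opp run (2,1) capped by B -> flip
Dir SW: edge -> no flip
Dir S: first cell '.' (not opp) -> no flip
Dir SE: opp run (3,1), next='.' -> no flip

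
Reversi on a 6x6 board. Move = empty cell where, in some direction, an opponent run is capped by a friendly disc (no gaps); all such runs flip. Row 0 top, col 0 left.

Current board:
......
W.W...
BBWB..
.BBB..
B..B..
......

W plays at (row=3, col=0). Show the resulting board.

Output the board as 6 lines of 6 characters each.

Place W at (3,0); scan 8 dirs for brackets.
Dir NW: edge -> no flip
Dir N: opp run (2,0) capped by W -> flip
Dir NE: opp run (2,1) capped by W -> flip
Dir W: edge -> no flip
Dir E: opp run (3,1) (3,2) (3,3), next='.' -> no flip
Dir SW: edge -> no flip
Dir S: opp run (4,0), next='.' -> no flip
Dir SE: first cell '.' (not opp) -> no flip
All flips: (2,0) (2,1)

Answer: ......
W.W...
WWWB..
WBBB..
B..B..
......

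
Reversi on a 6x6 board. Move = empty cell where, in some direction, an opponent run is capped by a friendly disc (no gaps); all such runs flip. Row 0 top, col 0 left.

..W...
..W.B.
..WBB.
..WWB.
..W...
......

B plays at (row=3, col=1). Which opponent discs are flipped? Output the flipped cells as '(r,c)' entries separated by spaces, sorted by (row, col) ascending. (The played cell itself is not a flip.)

Dir NW: first cell '.' (not opp) -> no flip
Dir N: first cell '.' (not opp) -> no flip
Dir NE: opp run (2,2), next='.' -> no flip
Dir W: first cell '.' (not opp) -> no flip
Dir E: opp run (3,2) (3,3) capped by B -> flip
Dir SW: first cell '.' (not opp) -> no flip
Dir S: first cell '.' (not opp) -> no flip
Dir SE: opp run (4,2), next='.' -> no flip

Answer: (3,2) (3,3)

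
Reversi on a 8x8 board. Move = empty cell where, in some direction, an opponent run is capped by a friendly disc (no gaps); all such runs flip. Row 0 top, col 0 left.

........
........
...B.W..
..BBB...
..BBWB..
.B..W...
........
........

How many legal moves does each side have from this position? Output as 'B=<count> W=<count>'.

Answer: B=5 W=7

Derivation:
-- B to move --
(1,4): no bracket -> illegal
(1,5): no bracket -> illegal
(1,6): flips 1 -> legal
(2,4): no bracket -> illegal
(2,6): no bracket -> illegal
(3,5): no bracket -> illegal
(3,6): no bracket -> illegal
(5,3): no bracket -> illegal
(5,5): flips 1 -> legal
(6,3): flips 1 -> legal
(6,4): flips 2 -> legal
(6,5): flips 1 -> legal
B mobility = 5
-- W to move --
(1,2): no bracket -> illegal
(1,3): no bracket -> illegal
(1,4): no bracket -> illegal
(2,1): flips 2 -> legal
(2,2): flips 1 -> legal
(2,4): flips 1 -> legal
(3,1): no bracket -> illegal
(3,5): no bracket -> illegal
(3,6): flips 1 -> legal
(4,0): no bracket -> illegal
(4,1): flips 2 -> legal
(4,6): flips 1 -> legal
(5,0): no bracket -> illegal
(5,2): flips 2 -> legal
(5,3): no bracket -> illegal
(5,5): no bracket -> illegal
(5,6): no bracket -> illegal
(6,0): no bracket -> illegal
(6,1): no bracket -> illegal
(6,2): no bracket -> illegal
W mobility = 7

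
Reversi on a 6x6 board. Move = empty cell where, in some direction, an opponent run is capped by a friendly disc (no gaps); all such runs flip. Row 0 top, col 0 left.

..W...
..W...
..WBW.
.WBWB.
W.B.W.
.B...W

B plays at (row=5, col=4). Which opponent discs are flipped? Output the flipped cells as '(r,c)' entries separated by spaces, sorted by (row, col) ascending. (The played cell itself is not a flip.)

Dir NW: first cell '.' (not opp) -> no flip
Dir N: opp run (4,4) capped by B -> flip
Dir NE: first cell '.' (not opp) -> no flip
Dir W: first cell '.' (not opp) -> no flip
Dir E: opp run (5,5), next=edge -> no flip
Dir SW: edge -> no flip
Dir S: edge -> no flip
Dir SE: edge -> no flip

Answer: (4,4)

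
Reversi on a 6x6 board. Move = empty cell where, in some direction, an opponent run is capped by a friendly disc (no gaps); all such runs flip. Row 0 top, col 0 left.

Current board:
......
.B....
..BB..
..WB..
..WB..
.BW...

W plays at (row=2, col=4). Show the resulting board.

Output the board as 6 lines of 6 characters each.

Place W at (2,4); scan 8 dirs for brackets.
Dir NW: first cell '.' (not opp) -> no flip
Dir N: first cell '.' (not opp) -> no flip
Dir NE: first cell '.' (not opp) -> no flip
Dir W: opp run (2,3) (2,2), next='.' -> no flip
Dir E: first cell '.' (not opp) -> no flip
Dir SW: opp run (3,3) capped by W -> flip
Dir S: first cell '.' (not opp) -> no flip
Dir SE: first cell '.' (not opp) -> no flip
All flips: (3,3)

Answer: ......
.B....
..BBW.
..WW..
..WB..
.BW...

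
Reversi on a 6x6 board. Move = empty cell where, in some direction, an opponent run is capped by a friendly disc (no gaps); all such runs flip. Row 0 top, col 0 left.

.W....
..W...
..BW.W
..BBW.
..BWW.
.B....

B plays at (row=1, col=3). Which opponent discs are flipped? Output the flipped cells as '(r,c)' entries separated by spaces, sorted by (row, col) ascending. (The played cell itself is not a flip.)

Answer: (2,3)

Derivation:
Dir NW: first cell '.' (not opp) -> no flip
Dir N: first cell '.' (not opp) -> no flip
Dir NE: first cell '.' (not opp) -> no flip
Dir W: opp run (1,2), next='.' -> no flip
Dir E: first cell '.' (not opp) -> no flip
Dir SW: first cell 'B' (not opp) -> no flip
Dir S: opp run (2,3) capped by B -> flip
Dir SE: first cell '.' (not opp) -> no flip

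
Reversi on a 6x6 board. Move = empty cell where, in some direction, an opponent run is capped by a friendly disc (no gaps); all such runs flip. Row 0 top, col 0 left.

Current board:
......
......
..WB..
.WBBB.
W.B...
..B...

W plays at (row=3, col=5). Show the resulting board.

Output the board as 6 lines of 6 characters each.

Place W at (3,5); scan 8 dirs for brackets.
Dir NW: first cell '.' (not opp) -> no flip
Dir N: first cell '.' (not opp) -> no flip
Dir NE: edge -> no flip
Dir W: opp run (3,4) (3,3) (3,2) capped by W -> flip
Dir E: edge -> no flip
Dir SW: first cell '.' (not opp) -> no flip
Dir S: first cell '.' (not opp) -> no flip
Dir SE: edge -> no flip
All flips: (3,2) (3,3) (3,4)

Answer: ......
......
..WB..
.WWWWW
W.B...
..B...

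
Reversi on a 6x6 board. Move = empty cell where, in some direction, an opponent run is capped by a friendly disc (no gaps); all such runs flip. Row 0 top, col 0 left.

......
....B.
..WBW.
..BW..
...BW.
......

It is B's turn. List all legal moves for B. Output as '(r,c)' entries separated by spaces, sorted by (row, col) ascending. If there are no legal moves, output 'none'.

Answer: (1,2) (2,1) (2,5) (3,4) (4,5)

Derivation:
(1,1): no bracket -> illegal
(1,2): flips 1 -> legal
(1,3): no bracket -> illegal
(1,5): no bracket -> illegal
(2,1): flips 1 -> legal
(2,5): flips 1 -> legal
(3,1): no bracket -> illegal
(3,4): flips 2 -> legal
(3,5): no bracket -> illegal
(4,2): no bracket -> illegal
(4,5): flips 1 -> legal
(5,3): no bracket -> illegal
(5,4): no bracket -> illegal
(5,5): no bracket -> illegal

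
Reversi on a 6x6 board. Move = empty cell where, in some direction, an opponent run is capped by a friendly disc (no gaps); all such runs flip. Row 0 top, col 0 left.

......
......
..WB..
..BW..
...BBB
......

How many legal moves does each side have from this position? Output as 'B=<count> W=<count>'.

-- B to move --
(1,1): flips 2 -> legal
(1,2): flips 1 -> legal
(1,3): no bracket -> illegal
(2,1): flips 1 -> legal
(2,4): no bracket -> illegal
(3,1): no bracket -> illegal
(3,4): flips 1 -> legal
(4,2): no bracket -> illegal
B mobility = 4
-- W to move --
(1,2): no bracket -> illegal
(1,3): flips 1 -> legal
(1,4): no bracket -> illegal
(2,1): no bracket -> illegal
(2,4): flips 1 -> legal
(3,1): flips 1 -> legal
(3,4): no bracket -> illegal
(3,5): no bracket -> illegal
(4,1): no bracket -> illegal
(4,2): flips 1 -> legal
(5,2): no bracket -> illegal
(5,3): flips 1 -> legal
(5,4): no bracket -> illegal
(5,5): flips 1 -> legal
W mobility = 6

Answer: B=4 W=6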